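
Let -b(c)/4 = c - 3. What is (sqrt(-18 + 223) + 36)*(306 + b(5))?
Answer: 10728 + 298*sqrt(205) ≈ 14995.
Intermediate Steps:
b(c) = 12 - 4*c (b(c) = -4*(c - 3) = -4*(-3 + c) = 12 - 4*c)
(sqrt(-18 + 223) + 36)*(306 + b(5)) = (sqrt(-18 + 223) + 36)*(306 + (12 - 4*5)) = (sqrt(205) + 36)*(306 + (12 - 20)) = (36 + sqrt(205))*(306 - 8) = (36 + sqrt(205))*298 = 10728 + 298*sqrt(205)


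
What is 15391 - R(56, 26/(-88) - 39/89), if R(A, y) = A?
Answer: 15335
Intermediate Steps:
15391 - R(56, 26/(-88) - 39/89) = 15391 - 1*56 = 15391 - 56 = 15335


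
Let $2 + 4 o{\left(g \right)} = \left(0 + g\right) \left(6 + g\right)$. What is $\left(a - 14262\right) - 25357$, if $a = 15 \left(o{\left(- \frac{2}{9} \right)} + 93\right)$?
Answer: $- \frac{2064761}{54} \approx -38236.0$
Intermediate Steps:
$o{\left(g \right)} = - \frac{1}{2} + \frac{g \left(6 + g\right)}{4}$ ($o{\left(g \right)} = - \frac{1}{2} + \frac{\left(0 + g\right) \left(6 + g\right)}{4} = - \frac{1}{2} + \frac{g \left(6 + g\right)}{4}$)
$a = \frac{74665}{54}$ ($a = 15 \left(\left(- \frac{1}{2} + \frac{\left(- \frac{2}{9}\right)^{2}}{4} + \frac{3 \left(- \frac{2}{9}\right)}{2}\right) + 93\right) = 15 \left(\left(- \frac{1}{2} + \frac{\left(\left(-2\right) \frac{1}{9}\right)^{2}}{4} + \frac{3 \left(\left(-2\right) \frac{1}{9}\right)}{2}\right) + 93\right) = 15 \left(\left(- \frac{1}{2} + \frac{\left(- \frac{2}{9}\right)^{2}}{4} + \frac{3}{2} \left(- \frac{2}{9}\right)\right) + 93\right) = 15 \left(\left(- \frac{1}{2} + \frac{1}{4} \cdot \frac{4}{81} - \frac{1}{3}\right) + 93\right) = 15 \left(\left(- \frac{1}{2} + \frac{1}{81} - \frac{1}{3}\right) + 93\right) = 15 \left(- \frac{133}{162} + 93\right) = 15 \cdot \frac{14933}{162} = \frac{74665}{54} \approx 1382.7$)
$\left(a - 14262\right) - 25357 = \left(\frac{74665}{54} - 14262\right) - 25357 = - \frac{695483}{54} - 25357 = - \frac{2064761}{54}$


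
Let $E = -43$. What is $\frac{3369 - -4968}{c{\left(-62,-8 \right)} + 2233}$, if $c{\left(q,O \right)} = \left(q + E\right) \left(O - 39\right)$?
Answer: $\frac{1191}{1024} \approx 1.1631$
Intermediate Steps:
$c{\left(q,O \right)} = \left(-43 + q\right) \left(-39 + O\right)$ ($c{\left(q,O \right)} = \left(q - 43\right) \left(O - 39\right) = \left(-43 + q\right) \left(-39 + O\right)$)
$\frac{3369 - -4968}{c{\left(-62,-8 \right)} + 2233} = \frac{3369 - -4968}{\left(1677 - -344 - -2418 - -496\right) + 2233} = \frac{3369 + 4968}{\left(1677 + 344 + 2418 + 496\right) + 2233} = \frac{8337}{4935 + 2233} = \frac{8337}{7168} = 8337 \cdot \frac{1}{7168} = \frac{1191}{1024}$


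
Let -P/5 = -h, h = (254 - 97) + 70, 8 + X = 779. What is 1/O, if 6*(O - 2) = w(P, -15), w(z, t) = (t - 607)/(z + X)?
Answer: 5718/11125 ≈ 0.51398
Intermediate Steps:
X = 771 (X = -8 + 779 = 771)
h = 227 (h = 157 + 70 = 227)
P = 1135 (P = -(-5)*227 = -5*(-227) = 1135)
w(z, t) = (-607 + t)/(771 + z) (w(z, t) = (t - 607)/(z + 771) = (-607 + t)/(771 + z))
O = 11125/5718 (O = 2 + ((-607 - 15)/(771 + 1135))/6 = 2 + (-622/1906)/6 = 2 + ((1/1906)*(-622))/6 = 2 + (⅙)*(-311/953) = 2 - 311/5718 = 11125/5718 ≈ 1.9456)
1/O = 1/(11125/5718) = 5718/11125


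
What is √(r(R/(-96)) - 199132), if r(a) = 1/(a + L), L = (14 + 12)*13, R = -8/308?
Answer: 94*I*√35170890376123/1249249 ≈ 446.24*I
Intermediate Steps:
R = -2/77 (R = -8*1/308 = -2/77 ≈ -0.025974)
L = 338 (L = 26*13 = 338)
r(a) = 1/(338 + a) (r(a) = 1/(a + 338) = 1/(338 + a))
√(r(R/(-96)) - 199132) = √(1/(338 - 2/77/(-96)) - 199132) = √(1/(338 - 2/77*(-1/96)) - 199132) = √(1/(338 + 1/3696) - 199132) = √(1/(1249249/3696) - 199132) = √(3696/1249249 - 199132) = √(-248765448172/1249249) = 94*I*√35170890376123/1249249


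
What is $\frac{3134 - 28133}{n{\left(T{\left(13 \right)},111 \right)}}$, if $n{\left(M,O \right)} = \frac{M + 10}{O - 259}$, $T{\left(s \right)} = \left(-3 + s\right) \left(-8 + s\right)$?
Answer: $\frac{308321}{5} \approx 61664.0$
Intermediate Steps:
$T{\left(s \right)} = \left(-8 + s\right) \left(-3 + s\right)$
$n{\left(M,O \right)} = \frac{10 + M}{-259 + O}$
$\frac{3134 - 28133}{n{\left(T{\left(13 \right)},111 \right)}} = \frac{3134 - 28133}{\frac{1}{-259 + 111} \left(10 + \left(24 + 13^{2} - 143\right)\right)} = - \frac{24999}{\frac{1}{-148} \left(10 + \left(24 + 169 - 143\right)\right)} = - \frac{24999}{\left(- \frac{1}{148}\right) \left(10 + 50\right)} = - \frac{24999}{\left(- \frac{1}{148}\right) 60} = - \frac{24999}{- \frac{15}{37}} = \left(-24999\right) \left(- \frac{37}{15}\right) = \frac{308321}{5}$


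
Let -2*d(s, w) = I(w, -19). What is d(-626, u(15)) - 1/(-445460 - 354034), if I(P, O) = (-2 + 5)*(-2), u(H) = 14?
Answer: 2398483/799494 ≈ 3.0000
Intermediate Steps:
I(P, O) = -6 (I(P, O) = 3*(-2) = -6)
d(s, w) = 3 (d(s, w) = -½*(-6) = 3)
d(-626, u(15)) - 1/(-445460 - 354034) = 3 - 1/(-445460 - 354034) = 3 - 1/(-799494) = 3 - 1*(-1/799494) = 3 + 1/799494 = 2398483/799494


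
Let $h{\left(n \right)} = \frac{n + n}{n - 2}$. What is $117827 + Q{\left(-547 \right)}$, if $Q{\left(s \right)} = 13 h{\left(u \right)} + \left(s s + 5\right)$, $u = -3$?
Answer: $\frac{2085283}{5} \approx 4.1706 \cdot 10^{5}$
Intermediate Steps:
$h{\left(n \right)} = \frac{2 n}{-2 + n}$
$Q{\left(s \right)} = \frac{103}{5} + s^{2}$ ($Q{\left(s \right)} = 13 \cdot 2 \left(-3\right) \frac{1}{-2 - 3} + \left(s s + 5\right) = 13 \cdot 2 \left(-3\right) \frac{1}{-5} + \left(s^{2} + 5\right) = 13 \cdot 2 \left(-3\right) \left(- \frac{1}{5}\right) + \left(5 + s^{2}\right) = 13 \cdot \frac{6}{5} + \left(5 + s^{2}\right) = \frac{78}{5} + \left(5 + s^{2}\right) = \frac{103}{5} + s^{2}$)
$117827 + Q{\left(-547 \right)} = 117827 + \left(\frac{103}{5} + \left(-547\right)^{2}\right) = 117827 + \left(\frac{103}{5} + 299209\right) = 117827 + \frac{1496148}{5} = \frac{2085283}{5}$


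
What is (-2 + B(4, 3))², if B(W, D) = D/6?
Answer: 9/4 ≈ 2.2500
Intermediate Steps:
B(W, D) = D/6 (B(W, D) = D*(⅙) = D/6)
(-2 + B(4, 3))² = (-2 + (⅙)*3)² = (-2 + ½)² = (-3/2)² = 9/4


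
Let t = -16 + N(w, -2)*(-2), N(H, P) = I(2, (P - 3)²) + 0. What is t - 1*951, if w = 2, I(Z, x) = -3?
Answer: -961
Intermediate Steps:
N(H, P) = -3 (N(H, P) = -3 + 0 = -3)
t = -10 (t = -16 - 3*(-2) = -16 + 6 = -10)
t - 1*951 = -10 - 1*951 = -10 - 951 = -961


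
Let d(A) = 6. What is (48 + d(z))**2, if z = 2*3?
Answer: 2916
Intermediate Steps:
z = 6
(48 + d(z))**2 = (48 + 6)**2 = 54**2 = 2916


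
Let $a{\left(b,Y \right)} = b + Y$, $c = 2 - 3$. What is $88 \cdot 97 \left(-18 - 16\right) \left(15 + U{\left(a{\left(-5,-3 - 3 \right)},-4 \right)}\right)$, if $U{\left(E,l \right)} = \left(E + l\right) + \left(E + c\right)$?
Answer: $3482688$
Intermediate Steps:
$c = -1$ ($c = 2 - 3 = -1$)
$a{\left(b,Y \right)} = Y + b$
$U{\left(E,l \right)} = -1 + l + 2 E$ ($U{\left(E,l \right)} = \left(E + l\right) + \left(E - 1\right) = \left(E + l\right) + \left(-1 + E\right) = -1 + l + 2 E$)
$88 \cdot 97 \left(-18 - 16\right) \left(15 + U{\left(a{\left(-5,-3 - 3 \right)},-4 \right)}\right) = 88 \cdot 97 \left(-18 - 16\right) \left(15 - \left(5 - 2 \left(\left(-3 - 3\right) - 5\right)\right)\right) = 8536 \left(- 34 \left(15 - \left(5 - 2 \left(-6 - 5\right)\right)\right)\right) = 8536 \left(- 34 \left(15 - 27\right)\right) = 8536 \left(\left(-34\right) \left(-12\right)\right) = 8536 \cdot 408 = 3482688$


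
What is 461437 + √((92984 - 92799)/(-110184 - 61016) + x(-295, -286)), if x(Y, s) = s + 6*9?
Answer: 461437 + I*√4249888595/4280 ≈ 4.6144e+5 + 15.232*I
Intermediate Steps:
x(Y, s) = 54 + s (x(Y, s) = s + 54 = 54 + s)
461437 + √((92984 - 92799)/(-110184 - 61016) + x(-295, -286)) = 461437 + √((92984 - 92799)/(-110184 - 61016) + (54 - 286)) = 461437 + √(185/(-171200) - 232) = 461437 + √(185*(-1/171200) - 232) = 461437 + √(-37/34240 - 232) = 461437 + √(-7943717/34240) = 461437 + I*√4249888595/4280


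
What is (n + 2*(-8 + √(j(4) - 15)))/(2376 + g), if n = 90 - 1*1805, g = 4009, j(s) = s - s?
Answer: -1731/6385 + 2*I*√15/6385 ≈ -0.2711 + 0.0012132*I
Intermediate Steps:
j(s) = 0
n = -1715 (n = 90 - 1805 = -1715)
(n + 2*(-8 + √(j(4) - 15)))/(2376 + g) = (-1715 + 2*(-8 + √(0 - 15)))/(2376 + 4009) = (-1715 + 2*(-8 + √(-15)))/6385 = (-1715 + 2*(-8 + I*√15))*(1/6385) = (-1715 + (-16 + 2*I*√15))*(1/6385) = (-1731 + 2*I*√15)*(1/6385) = -1731/6385 + 2*I*√15/6385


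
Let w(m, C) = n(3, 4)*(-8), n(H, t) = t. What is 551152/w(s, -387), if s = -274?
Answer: -34447/2 ≈ -17224.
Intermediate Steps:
w(m, C) = -32 (w(m, C) = 4*(-8) = -32)
551152/w(s, -387) = 551152/(-32) = 551152*(-1/32) = -34447/2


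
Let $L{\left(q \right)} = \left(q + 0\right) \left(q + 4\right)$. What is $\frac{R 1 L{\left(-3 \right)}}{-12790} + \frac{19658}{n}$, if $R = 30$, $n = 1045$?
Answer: $\frac{25151987}{1336555} \approx 18.819$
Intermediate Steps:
$L{\left(q \right)} = q \left(4 + q\right)$
$\frac{R 1 L{\left(-3 \right)}}{-12790} + \frac{19658}{n} = \frac{30 \cdot 1 \left(- 3 \left(4 - 3\right)\right)}{-12790} + \frac{19658}{1045} = 30 \left(\left(-3\right) 1\right) \left(- \frac{1}{12790}\right) + 19658 \cdot \frac{1}{1045} = 30 \left(-3\right) \left(- \frac{1}{12790}\right) + \frac{19658}{1045} = \left(-90\right) \left(- \frac{1}{12790}\right) + \frac{19658}{1045} = \frac{9}{1279} + \frac{19658}{1045} = \frac{25151987}{1336555}$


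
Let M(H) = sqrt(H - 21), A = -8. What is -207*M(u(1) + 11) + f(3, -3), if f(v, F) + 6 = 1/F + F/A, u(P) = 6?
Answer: -143/24 - 414*I ≈ -5.9583 - 414.0*I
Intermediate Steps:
f(v, F) = -6 + 1/F - F/8 (f(v, F) = -6 + (1/F + F/(-8)) = -6 + (1/F + F*(-1/8)) = -6 + (1/F - F/8) = -6 + 1/F - F/8)
M(H) = sqrt(-21 + H)
-207*M(u(1) + 11) + f(3, -3) = -207*sqrt(-21 + (6 + 11)) + (-6 + 1/(-3) - 1/8*(-3)) = -207*sqrt(-21 + 17) + (-6 - 1/3 + 3/8) = -414*I - 143/24 = -143/24 - 414*I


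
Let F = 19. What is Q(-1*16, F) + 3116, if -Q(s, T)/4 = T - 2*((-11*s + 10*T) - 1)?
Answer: 5960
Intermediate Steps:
Q(s, T) = -8 - 88*s + 76*T (Q(s, T) = -4*(T - 2*((-11*s + 10*T) - 1)) = -4*(T - 2*(-1 - 11*s + 10*T)) = -4*(T + (2 - 20*T + 22*s)) = -4*(2 - 19*T + 22*s) = -8 - 88*s + 76*T)
Q(-1*16, F) + 3116 = (-8 - (-88)*16 + 76*19) + 3116 = (-8 - 88*(-16) + 1444) + 3116 = (-8 + 1408 + 1444) + 3116 = 2844 + 3116 = 5960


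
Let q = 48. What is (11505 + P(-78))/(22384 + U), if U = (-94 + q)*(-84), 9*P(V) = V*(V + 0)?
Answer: 12181/26248 ≈ 0.46407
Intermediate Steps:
P(V) = V²/9 (P(V) = (V*(V + 0))/9 = (V*V)/9 = V²/9)
U = 3864 (U = (-94 + 48)*(-84) = -46*(-84) = 3864)
(11505 + P(-78))/(22384 + U) = (11505 + (⅑)*(-78)²)/(22384 + 3864) = (11505 + (⅑)*6084)/26248 = (11505 + 676)*(1/26248) = 12181*(1/26248) = 12181/26248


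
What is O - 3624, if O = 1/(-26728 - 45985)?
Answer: -263511913/72713 ≈ -3624.0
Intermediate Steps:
O = -1/72713 (O = 1/(-72713) = -1/72713 ≈ -1.3753e-5)
O - 3624 = -1/72713 - 3624 = -263511913/72713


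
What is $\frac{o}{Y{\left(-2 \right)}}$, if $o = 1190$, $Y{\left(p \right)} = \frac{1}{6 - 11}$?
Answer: $-5950$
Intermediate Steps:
$Y{\left(p \right)} = - \frac{1}{5}$ ($Y{\left(p \right)} = \frac{1}{-5} = - \frac{1}{5}$)
$\frac{o}{Y{\left(-2 \right)}} = \frac{1190}{- \frac{1}{5}} = 1190 \left(-5\right) = -5950$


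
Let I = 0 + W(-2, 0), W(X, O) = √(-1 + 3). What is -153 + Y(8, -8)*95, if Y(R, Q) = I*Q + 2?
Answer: 37 - 760*√2 ≈ -1037.8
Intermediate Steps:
W(X, O) = √2
I = √2 (I = 0 + √2 = √2 ≈ 1.4142)
Y(R, Q) = 2 + Q*√2 (Y(R, Q) = √2*Q + 2 = Q*√2 + 2 = 2 + Q*√2)
-153 + Y(8, -8)*95 = -153 + (2 - 8*√2)*95 = -153 + (190 - 760*√2) = 37 - 760*√2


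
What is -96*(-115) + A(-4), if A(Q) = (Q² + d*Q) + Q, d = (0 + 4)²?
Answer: 10988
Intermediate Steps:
d = 16 (d = 4² = 16)
A(Q) = Q² + 17*Q (A(Q) = (Q² + 16*Q) + Q = Q² + 17*Q)
-96*(-115) + A(-4) = -96*(-115) - 4*(17 - 4) = 11040 - 4*13 = 11040 - 52 = 10988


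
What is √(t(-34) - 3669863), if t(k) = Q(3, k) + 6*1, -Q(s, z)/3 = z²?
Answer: 5*I*√146933 ≈ 1916.6*I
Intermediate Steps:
Q(s, z) = -3*z²
t(k) = 6 - 3*k² (t(k) = -3*k² + 6*1 = -3*k² + 6 = 6 - 3*k²)
√(t(-34) - 3669863) = √((6 - 3*(-34)²) - 3669863) = √((6 - 3*1156) - 3669863) = √((6 - 3468) - 3669863) = √(-3462 - 3669863) = √(-3673325) = 5*I*√146933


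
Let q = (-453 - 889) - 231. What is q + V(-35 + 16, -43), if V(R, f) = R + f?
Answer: -1635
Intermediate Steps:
q = -1573 (q = -1342 - 231 = -1573)
q + V(-35 + 16, -43) = -1573 + ((-35 + 16) - 43) = -1573 + (-19 - 43) = -1573 - 62 = -1635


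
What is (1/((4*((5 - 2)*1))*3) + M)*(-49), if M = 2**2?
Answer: -7105/36 ≈ -197.36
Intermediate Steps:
M = 4
(1/((4*((5 - 2)*1))*3) + M)*(-49) = (1/((4*((5 - 2)*1))*3) + 4)*(-49) = (1/((4*(3*1))*3) + 4)*(-49) = (1/((4*3)*3) + 4)*(-49) = (1/(12*3) + 4)*(-49) = (1/36 + 4)*(-49) = (145/36)*(-49) = -7105/36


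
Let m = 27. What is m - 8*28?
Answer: -197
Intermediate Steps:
m - 8*28 = 27 - 8*28 = 27 - 224 = -197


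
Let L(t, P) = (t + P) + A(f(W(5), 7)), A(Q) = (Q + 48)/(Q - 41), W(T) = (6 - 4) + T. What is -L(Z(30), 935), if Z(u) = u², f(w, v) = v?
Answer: -62335/34 ≈ -1833.4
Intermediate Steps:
W(T) = 2 + T
A(Q) = (48 + Q)/(-41 + Q)
L(t, P) = -55/34 + P + t (L(t, P) = (t + P) + (48 + 7)/(-41 + 7) = (P + t) + 55/(-34) = (P + t) - 1/34*55 = (P + t) - 55/34 = -55/34 + P + t)
-L(Z(30), 935) = -(-55/34 + 935 + 30²) = -(-55/34 + 935 + 900) = -1*62335/34 = -62335/34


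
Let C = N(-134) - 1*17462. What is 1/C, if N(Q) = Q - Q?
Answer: -1/17462 ≈ -5.7267e-5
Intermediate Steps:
N(Q) = 0
C = -17462 (C = 0 - 1*17462 = 0 - 17462 = -17462)
1/C = 1/(-17462) = -1/17462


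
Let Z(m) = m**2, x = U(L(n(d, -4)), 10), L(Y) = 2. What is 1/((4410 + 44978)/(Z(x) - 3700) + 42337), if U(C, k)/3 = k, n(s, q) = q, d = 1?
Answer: 700/29623553 ≈ 2.3630e-5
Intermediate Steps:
U(C, k) = 3*k
x = 30 (x = 3*10 = 30)
1/((4410 + 44978)/(Z(x) - 3700) + 42337) = 1/((4410 + 44978)/(30**2 - 3700) + 42337) = 1/(49388/(900 - 3700) + 42337) = 1/(49388/(-2800) + 42337) = 1/(49388*(-1/2800) + 42337) = 1/(-12347/700 + 42337) = 1/(29623553/700) = 700/29623553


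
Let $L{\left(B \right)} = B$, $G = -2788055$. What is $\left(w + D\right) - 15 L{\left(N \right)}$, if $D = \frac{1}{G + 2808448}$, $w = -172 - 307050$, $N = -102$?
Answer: $- \frac{6233976955}{20393} \approx -3.0569 \cdot 10^{5}$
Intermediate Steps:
$w = -307222$ ($w = -172 - 307050 = -307222$)
$D = \frac{1}{20393}$ ($D = \frac{1}{-2788055 + 2808448} = \frac{1}{20393} \approx 4.9036 \cdot 10^{-5}$)
$\left(w + D\right) - 15 L{\left(N \right)} = \left(-307222 + \frac{1}{20393}\right) - -1530 = - \frac{6265178245}{20393} + 1530 = - \frac{6233976955}{20393}$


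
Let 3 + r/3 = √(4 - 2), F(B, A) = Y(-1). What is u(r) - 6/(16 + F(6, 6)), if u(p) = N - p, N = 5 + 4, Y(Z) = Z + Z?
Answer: 123/7 - 3*√2 ≈ 13.329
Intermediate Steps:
Y(Z) = 2*Z
F(B, A) = -2 (F(B, A) = 2*(-1) = -2)
N = 9
r = -9 + 3*√2 (r = -9 + 3*√(4 - 2) = -9 + 3*√2 ≈ -4.7574)
u(p) = 9 - p
u(r) - 6/(16 + F(6, 6)) = (9 - (-9 + 3*√2)) - 6/(16 - 2) = (9 + (9 - 3*√2)) - 6/14 = (18 - 3*√2) + (1/14)*(-6) = (18 - 3*√2) - 3/7 = 123/7 - 3*√2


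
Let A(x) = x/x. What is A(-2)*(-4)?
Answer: -4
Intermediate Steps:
A(x) = 1
A(-2)*(-4) = 1*(-4) = -4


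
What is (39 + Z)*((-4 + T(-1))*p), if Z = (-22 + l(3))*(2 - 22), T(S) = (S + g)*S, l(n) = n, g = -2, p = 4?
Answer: -1676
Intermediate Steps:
T(S) = S*(-2 + S) (T(S) = (S - 2)*S = (-2 + S)*S = S*(-2 + S))
Z = 380 (Z = (-22 + 3)*(2 - 22) = -19*(-20) = 380)
(39 + Z)*((-4 + T(-1))*p) = (39 + 380)*((-4 - (-2 - 1))*4) = 419*((-4 - 1*(-3))*4) = 419*((-4 + 3)*4) = 419*(-1*4) = 419*(-4) = -1676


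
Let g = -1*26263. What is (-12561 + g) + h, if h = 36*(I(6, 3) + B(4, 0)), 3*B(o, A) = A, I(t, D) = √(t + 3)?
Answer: -38716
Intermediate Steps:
I(t, D) = √(3 + t)
B(o, A) = A/3
h = 108 (h = 36*(√(3 + 6) + (⅓)*0) = 36*(√9 + 0) = 36*(3 + 0) = 36*3 = 108)
g = -26263
(-12561 + g) + h = (-12561 - 26263) + 108 = -38824 + 108 = -38716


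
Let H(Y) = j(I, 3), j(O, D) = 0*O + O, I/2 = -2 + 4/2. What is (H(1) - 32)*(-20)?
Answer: 640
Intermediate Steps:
I = 0 (I = 2*(-2 + 4/2) = 2*(-2 + 4*(½)) = 2*(-2 + 2) = 2*0 = 0)
j(O, D) = O (j(O, D) = 0 + O = O)
H(Y) = 0
(H(1) - 32)*(-20) = (0 - 32)*(-20) = -32*(-20) = 640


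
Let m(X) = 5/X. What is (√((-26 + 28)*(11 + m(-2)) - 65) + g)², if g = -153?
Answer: 23361 - 1224*I*√3 ≈ 23361.0 - 2120.0*I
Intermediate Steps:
(√((-26 + 28)*(11 + m(-2)) - 65) + g)² = (√((-26 + 28)*(11 + 5/(-2)) - 65) - 153)² = (√(2*(11 + 5*(-½)) - 65) - 153)² = (√(2*(11 - 5/2) - 65) - 153)² = (√(2*(17/2) - 65) - 153)² = (√(17 - 65) - 153)² = (√(-48) - 153)² = (4*I*√3 - 153)² = (-153 + 4*I*√3)²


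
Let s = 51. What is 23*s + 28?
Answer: 1201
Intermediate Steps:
23*s + 28 = 23*51 + 28 = 1173 + 28 = 1201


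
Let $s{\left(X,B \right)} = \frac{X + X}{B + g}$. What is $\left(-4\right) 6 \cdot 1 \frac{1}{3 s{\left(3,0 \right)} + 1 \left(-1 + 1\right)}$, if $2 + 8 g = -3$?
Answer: $\frac{5}{6} \approx 0.83333$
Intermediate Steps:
$g = - \frac{5}{8}$ ($g = - \frac{1}{4} + \frac{1}{8} \left(-3\right) = - \frac{1}{4} - \frac{3}{8} = - \frac{5}{8} \approx -0.625$)
$s{\left(X,B \right)} = \frac{2 X}{- \frac{5}{8} + B}$ ($s{\left(X,B \right)} = \frac{X + X}{B - \frac{5}{8}} = \frac{2 X}{- \frac{5}{8} + B}$)
$\left(-4\right) 6 \cdot 1 \frac{1}{3 s{\left(3,0 \right)} + 1 \left(-1 + 1\right)} = \left(-4\right) 6 \cdot 1 \frac{1}{3 \cdot 16 \cdot 3 \frac{1}{-5 + 8 \cdot 0} + 1 \left(-1 + 1\right)} = - 24 \cdot 1 \frac{1}{3 \cdot 16 \cdot 3 \frac{1}{-5 + 0} + 1 \cdot 0} = - 24 \cdot 1 \frac{1}{3 \cdot 16 \cdot 3 \frac{1}{-5} + 0} = - 24 \cdot 1 \frac{1}{3 \cdot 16 \cdot 3 \left(- \frac{1}{5}\right) + 0} = - 24 \cdot 1 \frac{1}{3 \left(- \frac{48}{5}\right) + 0} = - 24 \cdot 1 \frac{1}{- \frac{144}{5} + 0} = - 24 \cdot 1 \frac{1}{- \frac{144}{5}} = - 24 \cdot 1 \left(- \frac{5}{144}\right) = \left(-24\right) \left(- \frac{5}{144}\right) = \frac{5}{6}$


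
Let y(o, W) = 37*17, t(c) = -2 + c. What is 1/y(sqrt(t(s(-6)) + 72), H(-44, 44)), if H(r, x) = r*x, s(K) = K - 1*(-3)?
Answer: 1/629 ≈ 0.0015898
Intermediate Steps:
s(K) = 3 + K (s(K) = K + 3 = 3 + K)
y(o, W) = 629
1/y(sqrt(t(s(-6)) + 72), H(-44, 44)) = 1/629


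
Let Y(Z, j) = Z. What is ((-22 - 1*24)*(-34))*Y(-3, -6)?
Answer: -4692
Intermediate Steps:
((-22 - 1*24)*(-34))*Y(-3, -6) = ((-22 - 1*24)*(-34))*(-3) = ((-22 - 24)*(-34))*(-3) = -46*(-34)*(-3) = 1564*(-3) = -4692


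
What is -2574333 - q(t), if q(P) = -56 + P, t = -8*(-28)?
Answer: -2574501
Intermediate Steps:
t = 224
-2574333 - q(t) = -2574333 - (-56 + 224) = -2574333 - 1*168 = -2574333 - 168 = -2574501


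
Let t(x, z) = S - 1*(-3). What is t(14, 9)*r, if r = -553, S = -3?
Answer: 0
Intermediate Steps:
t(x, z) = 0 (t(x, z) = -3 - 1*(-3) = -3 + 3 = 0)
t(14, 9)*r = 0*(-553) = 0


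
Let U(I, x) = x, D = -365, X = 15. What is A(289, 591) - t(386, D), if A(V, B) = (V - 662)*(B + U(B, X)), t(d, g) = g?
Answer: -225673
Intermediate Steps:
A(V, B) = (-662 + V)*(15 + B) (A(V, B) = (V - 662)*(B + 15) = (-662 + V)*(15 + B))
A(289, 591) - t(386, D) = (-9930 - 662*591 + 15*289 + 591*289) - 1*(-365) = (-9930 - 391242 + 4335 + 170799) + 365 = -226038 + 365 = -225673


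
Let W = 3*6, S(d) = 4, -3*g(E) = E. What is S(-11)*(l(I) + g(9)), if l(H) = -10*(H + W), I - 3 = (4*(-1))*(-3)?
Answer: -1332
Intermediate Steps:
g(E) = -E/3
W = 18
I = 15 (I = 3 + (4*(-1))*(-3) = 3 - 4*(-3) = 3 + 12 = 15)
l(H) = -180 - 10*H (l(H) = -10*(H + 18) = -10*(18 + H) = -180 - 10*H)
S(-11)*(l(I) + g(9)) = 4*((-180 - 10*15) - ⅓*9) = 4*((-180 - 150) - 3) = 4*(-330 - 3) = 4*(-333) = -1332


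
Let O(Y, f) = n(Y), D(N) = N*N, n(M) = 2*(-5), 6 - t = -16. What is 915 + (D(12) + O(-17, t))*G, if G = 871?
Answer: 117629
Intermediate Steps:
t = 22 (t = 6 - 1*(-16) = 6 + 16 = 22)
n(M) = -10
D(N) = N**2
O(Y, f) = -10
915 + (D(12) + O(-17, t))*G = 915 + (12**2 - 10)*871 = 915 + (144 - 10)*871 = 915 + 134*871 = 915 + 116714 = 117629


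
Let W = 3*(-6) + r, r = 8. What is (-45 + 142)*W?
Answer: -970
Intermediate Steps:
W = -10 (W = 3*(-6) + 8 = -18 + 8 = -10)
(-45 + 142)*W = (-45 + 142)*(-10) = 97*(-10) = -970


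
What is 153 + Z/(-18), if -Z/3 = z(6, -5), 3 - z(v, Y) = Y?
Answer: 463/3 ≈ 154.33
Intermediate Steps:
z(v, Y) = 3 - Y
Z = -24 (Z = -3*(3 - 1*(-5)) = -3*(3 + 5) = -3*8 = -24)
153 + Z/(-18) = 153 - 24/(-18) = 153 - 24*(-1/18) = 153 + 4/3 = 463/3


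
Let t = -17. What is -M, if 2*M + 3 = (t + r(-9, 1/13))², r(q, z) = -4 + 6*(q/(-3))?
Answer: -3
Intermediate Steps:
r(q, z) = -4 - 2*q (r(q, z) = -4 + 6*(q*(-⅓)) = -4 + 6*(-q/3) = -4 - 2*q)
M = 3 (M = -3/2 + (-17 + (-4 - 2*(-9)))²/2 = -3/2 + (-17 + (-4 + 18))²/2 = -3/2 + (-17 + 14)²/2 = -3/2 + (½)*(-3)² = -3/2 + (½)*9 = -3/2 + 9/2 = 3)
-M = -1*3 = -3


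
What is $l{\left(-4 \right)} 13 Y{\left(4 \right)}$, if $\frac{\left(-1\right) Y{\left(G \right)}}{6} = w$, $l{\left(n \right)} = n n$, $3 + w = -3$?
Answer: $7488$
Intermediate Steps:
$w = -6$ ($w = -3 - 3 = -6$)
$l{\left(n \right)} = n^{2}$
$Y{\left(G \right)} = 36$ ($Y{\left(G \right)} = \left(-6\right) \left(-6\right) = 36$)
$l{\left(-4 \right)} 13 Y{\left(4 \right)} = \left(-4\right)^{2} \cdot 13 \cdot 36 = 16 \cdot 13 \cdot 36 = 208 \cdot 36 = 7488$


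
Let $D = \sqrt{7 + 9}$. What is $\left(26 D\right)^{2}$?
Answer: $10816$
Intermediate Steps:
$D = 4$ ($D = \sqrt{16} = 4$)
$\left(26 D\right)^{2} = \left(26 \cdot 4\right)^{2} = 104^{2} = 10816$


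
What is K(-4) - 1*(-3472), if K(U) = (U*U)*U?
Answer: 3408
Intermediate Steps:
K(U) = U³ (K(U) = U²*U = U³)
K(-4) - 1*(-3472) = (-4)³ - 1*(-3472) = -64 + 3472 = 3408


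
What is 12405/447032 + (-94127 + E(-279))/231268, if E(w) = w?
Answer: -30443981/80018728 ≈ -0.38046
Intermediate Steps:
12405/447032 + (-94127 + E(-279))/231268 = 12405/447032 + (-94127 - 279)/231268 = 12405*(1/447032) - 94406*1/231268 = 12405/447032 - 47203/115634 = -30443981/80018728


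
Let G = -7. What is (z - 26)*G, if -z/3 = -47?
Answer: -805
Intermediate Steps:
z = 141 (z = -3*(-47) = 141)
(z - 26)*G = (141 - 26)*(-7) = 115*(-7) = -805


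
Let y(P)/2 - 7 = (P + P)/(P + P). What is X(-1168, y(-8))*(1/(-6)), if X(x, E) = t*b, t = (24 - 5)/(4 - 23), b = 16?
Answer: 8/3 ≈ 2.6667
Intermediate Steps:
y(P) = 16 (y(P) = 14 + 2*((P + P)/(P + P)) = 14 + 2*((2*P)/((2*P))) = 14 + 2*((2*P)*(1/(2*P))) = 14 + 2*1 = 14 + 2 = 16)
t = -1 (t = 19/(-19) = 19*(-1/19) = -1)
X(x, E) = -16 (X(x, E) = -1*16 = -16)
X(-1168, y(-8))*(1/(-6)) = -16/(-6) = -16*(-1)/6 = -16*(-⅙) = 8/3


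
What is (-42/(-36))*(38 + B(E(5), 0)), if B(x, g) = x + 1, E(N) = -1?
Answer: 133/3 ≈ 44.333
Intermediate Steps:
B(x, g) = 1 + x
(-42/(-36))*(38 + B(E(5), 0)) = (-42/(-36))*(38 + (1 - 1)) = (-42*(-1/36))*(38 + 0) = (7/6)*38 = 133/3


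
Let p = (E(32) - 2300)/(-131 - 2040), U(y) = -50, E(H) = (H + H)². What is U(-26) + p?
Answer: -110346/2171 ≈ -50.827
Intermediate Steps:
E(H) = 4*H² (E(H) = (2*H)² = 4*H²)
p = -1796/2171 (p = (4*32² - 2300)/(-131 - 2040) = (4*1024 - 2300)/(-2171) = (4096 - 2300)*(-1/2171) = 1796*(-1/2171) = -1796/2171 ≈ -0.82727)
U(-26) + p = -50 - 1796/2171 = -110346/2171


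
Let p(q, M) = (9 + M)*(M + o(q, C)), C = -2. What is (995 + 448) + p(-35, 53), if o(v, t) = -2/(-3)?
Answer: 14311/3 ≈ 4770.3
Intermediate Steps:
o(v, t) = ⅔ (o(v, t) = -2*(-⅓) = ⅔)
p(q, M) = (9 + M)*(⅔ + M) (p(q, M) = (9 + M)*(M + ⅔) = (9 + M)*(⅔ + M))
(995 + 448) + p(-35, 53) = (995 + 448) + (6 + 53² + (29/3)*53) = 1443 + (6 + 2809 + 1537/3) = 1443 + 9982/3 = 14311/3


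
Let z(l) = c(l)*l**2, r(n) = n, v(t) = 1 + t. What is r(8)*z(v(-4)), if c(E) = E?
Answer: -216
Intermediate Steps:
z(l) = l**3 (z(l) = l*l**2 = l**3)
r(8)*z(v(-4)) = 8*(1 - 4)**3 = 8*(-3)**3 = 8*(-27) = -216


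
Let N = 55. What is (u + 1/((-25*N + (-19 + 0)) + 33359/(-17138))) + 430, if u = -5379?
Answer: -118398561857/23923731 ≈ -4949.0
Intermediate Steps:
(u + 1/((-25*N + (-19 + 0)) + 33359/(-17138))) + 430 = (-5379 + 1/((-25*55 + (-19 + 0)) + 33359/(-17138))) + 430 = (-5379 + 1/((-1375 - 19) + 33359*(-1/17138))) + 430 = (-5379 + 1/(-1394 - 33359/17138)) + 430 = (-5379 + 1/(-23923731/17138)) + 430 = (-5379 - 17138/23923731) + 430 = -128685766187/23923731 + 430 = -118398561857/23923731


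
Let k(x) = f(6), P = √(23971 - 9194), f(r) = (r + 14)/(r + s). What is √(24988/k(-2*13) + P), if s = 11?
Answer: √(530995 + 25*√14777)/5 ≈ 146.16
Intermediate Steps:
f(r) = (14 + r)/(11 + r) (f(r) = (r + 14)/(r + 11) = (14 + r)/(11 + r))
P = √14777 ≈ 121.56
k(x) = 20/17 (k(x) = (14 + 6)/(11 + 6) = 20/17)
√(24988/k(-2*13) + P) = √(24988/(20/17) + √14777) = √(24988*(17/20) + √14777) = √(106199/5 + √14777)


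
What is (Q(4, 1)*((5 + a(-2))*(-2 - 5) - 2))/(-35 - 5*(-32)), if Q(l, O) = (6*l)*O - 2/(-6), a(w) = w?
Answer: -1679/375 ≈ -4.4773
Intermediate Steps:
Q(l, O) = ⅓ + 6*O*l (Q(l, O) = 6*O*l - 2*(-⅙) = 6*O*l + ⅓ = ⅓ + 6*O*l)
(Q(4, 1)*((5 + a(-2))*(-2 - 5) - 2))/(-35 - 5*(-32)) = ((⅓ + 6*1*4)*((5 - 2)*(-2 - 5) - 2))/(-35 - 5*(-32)) = ((⅓ + 24)*(3*(-7) - 2))/(-35 + 160) = (73*(-21 - 2)/3)/125 = ((73/3)*(-23))*(1/125) = -1679/3*1/125 = -1679/375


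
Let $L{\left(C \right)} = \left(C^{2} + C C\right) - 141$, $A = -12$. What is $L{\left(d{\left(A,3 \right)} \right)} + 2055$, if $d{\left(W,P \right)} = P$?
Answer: $1932$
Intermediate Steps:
$L{\left(C \right)} = -141 + 2 C^{2}$ ($L{\left(C \right)} = \left(C^{2} + C^{2}\right) - 141 = 2 C^{2} - 141 = -141 + 2 C^{2}$)
$L{\left(d{\left(A,3 \right)} \right)} + 2055 = \left(-141 + 2 \cdot 3^{2}\right) + 2055 = \left(-141 + 2 \cdot 9\right) + 2055 = \left(-141 + 18\right) + 2055 = -123 + 2055 = 1932$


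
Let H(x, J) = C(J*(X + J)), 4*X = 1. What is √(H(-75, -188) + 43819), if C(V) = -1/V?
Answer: √54593137204874/35297 ≈ 209.33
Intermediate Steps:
X = ¼ (X = (¼)*1 = ¼ ≈ 0.25000)
H(x, J) = -1/(J*(¼ + J))
√(H(-75, -188) + 43819) = √(-4/(-188*(1 + 4*(-188))) + 43819) = √(-4*(-1/188)/(1 - 752) + 43819) = √(-4*(-1/188)/(-751) + 43819) = √(-4*(-1/188)*(-1/751) + 43819) = √(-1/35297 + 43819) = √(1546679242/35297) = √54593137204874/35297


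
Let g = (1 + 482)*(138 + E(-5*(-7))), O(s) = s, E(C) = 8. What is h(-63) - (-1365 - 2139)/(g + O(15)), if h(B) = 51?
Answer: 1200229/23511 ≈ 51.050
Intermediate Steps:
g = 70518 (g = (1 + 482)*(138 + 8) = 483*146 = 70518)
h(-63) - (-1365 - 2139)/(g + O(15)) = 51 - (-1365 - 2139)/(70518 + 15) = 51 - (-3504)/70533 = 51 - 1*(-1168/23511) = 51 + 1168/23511 = 1200229/23511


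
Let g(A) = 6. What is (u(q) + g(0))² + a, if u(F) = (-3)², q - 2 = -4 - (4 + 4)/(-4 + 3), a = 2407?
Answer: 2632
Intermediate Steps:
q = 6 (q = 2 + (-4 - (4 + 4)/(-4 + 3)) = 2 + (-4 - 8/(-1)) = 2 + (-4 - 8*(-1)) = 2 + (-4 - 1*(-8)) = 2 + (-4 + 8) = 2 + 4 = 6)
u(F) = 9
(u(q) + g(0))² + a = (9 + 6)² + 2407 = 15² + 2407 = 225 + 2407 = 2632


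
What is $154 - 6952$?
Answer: $-6798$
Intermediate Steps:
$154 - 6952 = -6798$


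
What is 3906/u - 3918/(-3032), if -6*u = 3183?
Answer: -9764493/1608476 ≈ -6.0706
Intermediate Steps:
u = -1061/2 (u = -⅙*3183 = -1061/2 ≈ -530.50)
3906/u - 3918/(-3032) = 3906/(-1061/2) - 3918/(-3032) = 3906*(-2/1061) - 3918*(-1/3032) = -7812/1061 + 1959/1516 = -9764493/1608476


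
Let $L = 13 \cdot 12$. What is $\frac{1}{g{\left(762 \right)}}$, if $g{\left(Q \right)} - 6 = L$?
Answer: $\frac{1}{162} \approx 0.0061728$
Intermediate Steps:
$L = 156$
$g{\left(Q \right)} = 162$ ($g{\left(Q \right)} = 6 + 156 = 162$)
$\frac{1}{g{\left(762 \right)}} = \frac{1}{162}$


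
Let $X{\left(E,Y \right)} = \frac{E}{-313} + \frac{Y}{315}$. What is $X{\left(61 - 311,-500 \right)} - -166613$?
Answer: $\frac{3285426197}{19719} \approx 1.6661 \cdot 10^{5}$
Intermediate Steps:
$X{\left(E,Y \right)} = - \frac{E}{313} + \frac{Y}{315}$ ($X{\left(E,Y \right)} = E \left(- \frac{1}{313}\right) + Y \frac{1}{315} = - \frac{E}{313} + \frac{Y}{315}$)
$X{\left(61 - 311,-500 \right)} - -166613 = \left(- \frac{61 - 311}{313} + \frac{1}{315} \left(-500\right)\right) - -166613 = \left(\left(- \frac{1}{313}\right) \left(-250\right) - \frac{100}{63}\right) + 166613 = \left(\frac{250}{313} - \frac{100}{63}\right) + 166613 = - \frac{15550}{19719} + 166613 = \frac{3285426197}{19719}$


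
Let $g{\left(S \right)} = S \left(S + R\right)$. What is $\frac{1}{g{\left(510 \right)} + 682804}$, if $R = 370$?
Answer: $\frac{1}{1131604} \approx 8.837 \cdot 10^{-7}$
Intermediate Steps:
$g{\left(S \right)} = S \left(370 + S\right)$ ($g{\left(S \right)} = S \left(S + 370\right) = S \left(370 + S\right)$)
$\frac{1}{g{\left(510 \right)} + 682804} = \frac{1}{510 \left(370 + 510\right) + 682804} = \frac{1}{510 \cdot 880 + 682804} = \frac{1}{448800 + 682804} = \frac{1}{1131604}$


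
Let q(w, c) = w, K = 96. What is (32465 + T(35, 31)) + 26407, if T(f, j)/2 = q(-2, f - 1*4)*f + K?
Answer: 58924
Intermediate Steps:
T(f, j) = 192 - 4*f (T(f, j) = 2*(-2*f + 96) = 2*(96 - 2*f) = 192 - 4*f)
(32465 + T(35, 31)) + 26407 = (32465 + (192 - 4*35)) + 26407 = (32465 + (192 - 140)) + 26407 = (32465 + 52) + 26407 = 32517 + 26407 = 58924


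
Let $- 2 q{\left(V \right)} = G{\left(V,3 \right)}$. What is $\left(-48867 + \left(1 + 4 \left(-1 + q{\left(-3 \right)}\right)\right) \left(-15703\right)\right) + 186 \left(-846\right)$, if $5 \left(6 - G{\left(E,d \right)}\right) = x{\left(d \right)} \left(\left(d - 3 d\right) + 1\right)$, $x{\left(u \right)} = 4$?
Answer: $154946$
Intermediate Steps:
$G{\left(E,d \right)} = \frac{26}{5} + \frac{8 d}{5}$ ($G{\left(E,d \right)} = 6 - \frac{4 \left(\left(d - 3 d\right) + 1\right)}{5} = 6 - \frac{4 \left(- 2 d + 1\right)}{5} = 6 - \frac{4 \left(1 - 2 d\right)}{5} = 6 - \frac{4 - 8 d}{5} = 6 + \left(- \frac{4}{5} + \frac{8 d}{5}\right) = \frac{26}{5} + \frac{8 d}{5}$)
$q{\left(V \right)} = -5$ ($q{\left(V \right)} = - \frac{\frac{26}{5} + \frac{8}{5} \cdot 3}{2} = - \frac{\frac{26}{5} + \frac{24}{5}}{2} = \left(- \frac{1}{2}\right) 10 = -5$)
$\left(-48867 + \left(1 + 4 \left(-1 + q{\left(-3 \right)}\right)\right) \left(-15703\right)\right) + 186 \left(-846\right) = \left(-48867 + \left(1 + 4 \left(-1 - 5\right)\right) \left(-15703\right)\right) + 186 \left(-846\right) = \left(-48867 + \left(1 + 4 \left(-6\right)\right) \left(-15703\right)\right) - 157356 = \left(-48867 + \left(1 - 24\right) \left(-15703\right)\right) - 157356 = \left(-48867 - -361169\right) - 157356 = \left(-48867 + 361169\right) - 157356 = 312302 - 157356 = 154946$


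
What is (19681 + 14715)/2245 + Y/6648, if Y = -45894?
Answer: 20938763/2487460 ≈ 8.4177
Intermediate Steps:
(19681 + 14715)/2245 + Y/6648 = (19681 + 14715)/2245 - 45894/6648 = 34396*(1/2245) - 45894*1/6648 = 34396/2245 - 7649/1108 = 20938763/2487460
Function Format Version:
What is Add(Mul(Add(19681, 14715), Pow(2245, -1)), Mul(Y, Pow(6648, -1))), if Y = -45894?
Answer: Rational(20938763, 2487460) ≈ 8.4177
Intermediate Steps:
Add(Mul(Add(19681, 14715), Pow(2245, -1)), Mul(Y, Pow(6648, -1))) = Add(Mul(Add(19681, 14715), Pow(2245, -1)), Mul(-45894, Pow(6648, -1))) = Add(Mul(34396, Rational(1, 2245)), Mul(-45894, Rational(1, 6648))) = Add(Rational(34396, 2245), Rational(-7649, 1108)) = Rational(20938763, 2487460)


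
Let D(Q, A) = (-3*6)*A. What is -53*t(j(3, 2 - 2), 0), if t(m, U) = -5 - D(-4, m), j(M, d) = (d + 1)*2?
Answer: -1643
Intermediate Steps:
D(Q, A) = -18*A
j(M, d) = 2 + 2*d (j(M, d) = (1 + d)*2 = 2 + 2*d)
t(m, U) = -5 + 18*m (t(m, U) = -5 - (-18)*m = -5 + 18*m)
-53*t(j(3, 2 - 2), 0) = -53*(-5 + 18*(2 + 2*(2 - 2))) = -53*(-5 + 18*(2 + 2*0)) = -53*(-5 + 18*(2 + 0)) = -53*(-5 + 18*2) = -53*(-5 + 36) = -53*31 = -1643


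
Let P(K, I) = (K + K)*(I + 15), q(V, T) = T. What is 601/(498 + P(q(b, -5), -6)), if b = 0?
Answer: 601/408 ≈ 1.4730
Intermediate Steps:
P(K, I) = 2*K*(15 + I) (P(K, I) = (2*K)*(15 + I) = 2*K*(15 + I))
601/(498 + P(q(b, -5), -6)) = 601/(498 + 2*(-5)*(15 - 6)) = 601/(498 + 2*(-5)*9) = 601/(498 - 90) = 601/408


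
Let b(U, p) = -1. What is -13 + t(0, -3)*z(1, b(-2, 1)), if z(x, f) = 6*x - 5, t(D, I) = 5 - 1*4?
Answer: -12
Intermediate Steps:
t(D, I) = 1 (t(D, I) = 5 - 4 = 1)
z(x, f) = -5 + 6*x
-13 + t(0, -3)*z(1, b(-2, 1)) = -13 + 1*(-5 + 6*1) = -13 + 1*(-5 + 6) = -13 + 1*1 = -13 + 1 = -12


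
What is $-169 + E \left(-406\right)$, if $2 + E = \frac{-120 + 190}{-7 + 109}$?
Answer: $\frac{18583}{51} \approx 364.37$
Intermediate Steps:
$E = - \frac{67}{51}$ ($E = -2 + \frac{-120 + 190}{-7 + 109} = -2 + \frac{70}{102} = -2 + 70 \cdot \frac{1}{102} = -2 + \frac{35}{51} = - \frac{67}{51} \approx -1.3137$)
$-169 + E \left(-406\right) = -169 - - \frac{27202}{51} = -169 + \frac{27202}{51} = \frac{18583}{51}$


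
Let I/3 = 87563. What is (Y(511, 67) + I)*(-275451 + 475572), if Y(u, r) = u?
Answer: 52671847200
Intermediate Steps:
I = 262689 (I = 3*87563 = 262689)
(Y(511, 67) + I)*(-275451 + 475572) = (511 + 262689)*(-275451 + 475572) = 263200*200121 = 52671847200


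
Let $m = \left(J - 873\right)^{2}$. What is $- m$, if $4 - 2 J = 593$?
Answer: $- \frac{5452225}{4} \approx -1.3631 \cdot 10^{6}$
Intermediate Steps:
$J = - \frac{589}{2}$ ($J = 2 - \frac{593}{2} = - \frac{589}{2} \approx -294.5$)
$m = \frac{5452225}{4}$ ($m = \left(- \frac{589}{2} - 873\right)^{2} = \left(- \frac{2335}{2}\right)^{2} = \frac{5452225}{4} \approx 1.3631 \cdot 10^{6}$)
$- m = \left(-1\right) \frac{5452225}{4} = - \frac{5452225}{4}$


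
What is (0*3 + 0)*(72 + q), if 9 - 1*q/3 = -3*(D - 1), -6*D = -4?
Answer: 0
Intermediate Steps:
D = ⅔ (D = -⅙*(-4) = ⅔ ≈ 0.66667)
q = 24 (q = 27 - (-9)*(⅔ - 1) = 27 - (-9)*(-1)/3 = 27 - 3*1 = 27 - 3 = 24)
(0*3 + 0)*(72 + q) = (0*3 + 0)*(72 + 24) = (0 + 0)*96 = 0*96 = 0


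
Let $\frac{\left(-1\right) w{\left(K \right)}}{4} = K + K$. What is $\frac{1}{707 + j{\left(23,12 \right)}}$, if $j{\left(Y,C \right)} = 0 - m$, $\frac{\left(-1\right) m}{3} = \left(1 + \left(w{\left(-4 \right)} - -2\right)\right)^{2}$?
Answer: $\frac{1}{4382} \approx 0.00022821$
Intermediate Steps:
$w{\left(K \right)} = - 8 K$ ($w{\left(K \right)} = - 4 \left(K + K\right) = - 4 \cdot 2 K = - 8 K$)
$m = -3675$ ($m = - 3 \left(1 - -34\right)^{2} = - 3 \left(1 + \left(32 + 2\right)\right)^{2} = - 3 \left(1 + 34\right)^{2} = - 3 \cdot 35^{2} = \left(-3\right) 1225 = -3675$)
$j{\left(Y,C \right)} = 3675$ ($j{\left(Y,C \right)} = 0 - -3675 = 0 + 3675 = 3675$)
$\frac{1}{707 + j{\left(23,12 \right)}} = \frac{1}{707 + 3675} = \frac{1}{4382}$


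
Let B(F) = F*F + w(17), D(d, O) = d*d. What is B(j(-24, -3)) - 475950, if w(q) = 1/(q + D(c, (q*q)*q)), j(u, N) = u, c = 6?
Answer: -25194821/53 ≈ -4.7537e+5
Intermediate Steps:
D(d, O) = d²
w(q) = 1/(36 + q) (w(q) = 1/(q + 6²) = 1/(q + 36) = 1/(36 + q))
B(F) = 1/53 + F² (B(F) = F*F + 1/(36 + 17) = F² + 1/53 = 1/53 + F²)
B(j(-24, -3)) - 475950 = (1/53 + (-24)²) - 475950 = (1/53 + 576) - 475950 = 30529/53 - 475950 = -25194821/53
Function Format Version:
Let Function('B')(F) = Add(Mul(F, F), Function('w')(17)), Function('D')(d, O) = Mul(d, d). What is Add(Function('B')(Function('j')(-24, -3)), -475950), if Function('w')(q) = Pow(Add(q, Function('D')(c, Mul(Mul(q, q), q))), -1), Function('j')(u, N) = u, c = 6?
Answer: Rational(-25194821, 53) ≈ -4.7537e+5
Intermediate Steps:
Function('D')(d, O) = Pow(d, 2)
Function('w')(q) = Pow(Add(36, q), -1) (Function('w')(q) = Pow(Add(q, Pow(6, 2)), -1) = Pow(Add(q, 36), -1) = Pow(Add(36, q), -1))
Function('B')(F) = Add(Rational(1, 53), Pow(F, 2)) (Function('B')(F) = Add(Mul(F, F), Pow(Add(36, 17), -1)) = Add(Pow(F, 2), Pow(53, -1)) = Add(Pow(F, 2), Rational(1, 53)) = Add(Rational(1, 53), Pow(F, 2)))
Add(Function('B')(Function('j')(-24, -3)), -475950) = Add(Add(Rational(1, 53), Pow(-24, 2)), -475950) = Add(Add(Rational(1, 53), 576), -475950) = Add(Rational(30529, 53), -475950) = Rational(-25194821, 53)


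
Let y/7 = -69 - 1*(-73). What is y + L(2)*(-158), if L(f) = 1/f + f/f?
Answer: -209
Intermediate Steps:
L(f) = 1 + 1/f (L(f) = 1/f + 1 = 1 + 1/f)
y = 28 (y = 7*(-69 - 1*(-73)) = 7*(-69 + 73) = 7*4 = 28)
y + L(2)*(-158) = 28 + ((1 + 2)/2)*(-158) = 28 + ((1/2)*3)*(-158) = 28 + (3/2)*(-158) = 28 - 237 = -209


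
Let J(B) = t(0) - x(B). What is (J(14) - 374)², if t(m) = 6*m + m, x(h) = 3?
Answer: 142129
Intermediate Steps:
t(m) = 7*m
J(B) = -3 (J(B) = 7*0 - 1*3 = 0 - 3 = -3)
(J(14) - 374)² = (-3 - 374)² = (-377)² = 142129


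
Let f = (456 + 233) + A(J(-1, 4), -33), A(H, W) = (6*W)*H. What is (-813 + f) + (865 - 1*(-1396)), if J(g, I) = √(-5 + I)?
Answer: 2137 - 198*I ≈ 2137.0 - 198.0*I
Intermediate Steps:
A(H, W) = 6*H*W
f = 689 - 198*I (f = (456 + 233) + 6*√(-5 + 4)*(-33) = 689 + 6*√(-1)*(-33) = 689 + 6*I*(-33) = 689 - 198*I ≈ 689.0 - 198.0*I)
(-813 + f) + (865 - 1*(-1396)) = (-813 + (689 - 198*I)) + (865 - 1*(-1396)) = (-124 - 198*I) + (865 + 1396) = (-124 - 198*I) + 2261 = 2137 - 198*I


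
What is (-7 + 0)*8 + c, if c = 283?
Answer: 227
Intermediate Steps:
(-7 + 0)*8 + c = (-7 + 0)*8 + 283 = -7*8 + 283 = -56 + 283 = 227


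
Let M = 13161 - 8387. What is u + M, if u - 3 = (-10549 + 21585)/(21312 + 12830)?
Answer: 81553685/17071 ≈ 4777.3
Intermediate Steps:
M = 4774
u = 56731/17071 (u = 3 + (-10549 + 21585)/(21312 + 12830) = 3 + 11036/34142 = 3 + 11036*(1/34142) = 3 + 5518/17071 = 56731/17071 ≈ 3.3232)
u + M = 56731/17071 + 4774 = 81553685/17071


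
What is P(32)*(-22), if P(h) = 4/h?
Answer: -11/4 ≈ -2.7500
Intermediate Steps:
P(32)*(-22) = (4/32)*(-22) = (4*(1/32))*(-22) = (⅛)*(-22) = -11/4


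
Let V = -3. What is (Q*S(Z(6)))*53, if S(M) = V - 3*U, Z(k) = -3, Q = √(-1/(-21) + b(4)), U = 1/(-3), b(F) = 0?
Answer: -106*√21/21 ≈ -23.131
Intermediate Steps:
U = -⅓ (U = 1*(-⅓) = -⅓ ≈ -0.33333)
Q = √21/21 (Q = √(-1/(-21) + 0) = √(-1*(-1/21) + 0) = √(1/21 + 0) = √(1/21) = √21/21 ≈ 0.21822)
S(M) = -2 (S(M) = -3 - 3*(-⅓) = -3 + 1 = -2)
(Q*S(Z(6)))*53 = ((√21/21)*(-2))*53 = -2*√21/21*53 = -106*√21/21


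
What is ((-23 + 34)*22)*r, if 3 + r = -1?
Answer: -968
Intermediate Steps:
r = -4 (r = -3 - 1 = -4)
((-23 + 34)*22)*r = ((-23 + 34)*22)*(-4) = (11*22)*(-4) = 242*(-4) = -968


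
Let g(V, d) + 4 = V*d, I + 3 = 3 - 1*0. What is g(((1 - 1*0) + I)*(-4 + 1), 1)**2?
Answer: 49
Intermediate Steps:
I = 0 (I = -3 + (3 - 1*0) = -3 + (3 + 0) = -3 + 3 = 0)
g(V, d) = -4 + V*d
g(((1 - 1*0) + I)*(-4 + 1), 1)**2 = (-4 + (((1 - 1*0) + 0)*(-4 + 1))*1)**2 = (-4 + (((1 + 0) + 0)*(-3))*1)**2 = (-4 + ((1 + 0)*(-3))*1)**2 = (-4 + (1*(-3))*1)**2 = (-4 - 3*1)**2 = (-4 - 3)**2 = (-7)**2 = 49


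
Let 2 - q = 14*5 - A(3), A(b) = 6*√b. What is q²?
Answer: 4732 - 816*√3 ≈ 3318.6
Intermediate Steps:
q = -68 + 6*√3 (q = 2 - (14*5 - 6*√3) = 2 - (70 - 6*√3) = 2 + (-70 + 6*√3) = -68 + 6*√3 ≈ -57.608)
q² = (-68 + 6*√3)²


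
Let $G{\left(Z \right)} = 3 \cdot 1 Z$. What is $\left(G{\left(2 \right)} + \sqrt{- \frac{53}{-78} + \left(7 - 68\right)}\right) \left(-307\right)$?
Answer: $-1842 - \frac{307 i \sqrt{366990}}{78} \approx -1842.0 - 2384.4 i$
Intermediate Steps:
$G{\left(Z \right)} = 3 Z$
$\left(G{\left(2 \right)} + \sqrt{- \frac{53}{-78} + \left(7 - 68\right)}\right) \left(-307\right) = \left(3 \cdot 2 + \sqrt{- \frac{53}{-78} + \left(7 - 68\right)}\right) \left(-307\right) = \left(6 + \sqrt{\left(-53\right) \left(- \frac{1}{78}\right) - 61}\right) \left(-307\right) = \left(6 + \sqrt{\frac{53}{78} - 61}\right) \left(-307\right) = \left(6 + \sqrt{- \frac{4705}{78}}\right) \left(-307\right) = \left(6 + \frac{i \sqrt{366990}}{78}\right) \left(-307\right) = -1842 - \frac{307 i \sqrt{366990}}{78}$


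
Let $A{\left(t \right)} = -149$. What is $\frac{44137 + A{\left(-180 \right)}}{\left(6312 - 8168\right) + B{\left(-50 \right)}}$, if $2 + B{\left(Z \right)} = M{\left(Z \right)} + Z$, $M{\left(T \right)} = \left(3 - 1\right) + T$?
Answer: $- \frac{10997}{489} \approx -22.489$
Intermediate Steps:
$M{\left(T \right)} = 2 + T$
$B{\left(Z \right)} = 2 Z$ ($B{\left(Z \right)} = -2 + \left(\left(2 + Z\right) + Z\right) = -2 + \left(2 + 2 Z\right) = 2 Z$)
$\frac{44137 + A{\left(-180 \right)}}{\left(6312 - 8168\right) + B{\left(-50 \right)}} = \frac{44137 - 149}{\left(6312 - 8168\right) + 2 \left(-50\right)} = \frac{43988}{\left(6312 - 8168\right) - 100} = \frac{43988}{-1856 - 100} = \frac{43988}{-1956} = 43988 \left(- \frac{1}{1956}\right) = - \frac{10997}{489}$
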